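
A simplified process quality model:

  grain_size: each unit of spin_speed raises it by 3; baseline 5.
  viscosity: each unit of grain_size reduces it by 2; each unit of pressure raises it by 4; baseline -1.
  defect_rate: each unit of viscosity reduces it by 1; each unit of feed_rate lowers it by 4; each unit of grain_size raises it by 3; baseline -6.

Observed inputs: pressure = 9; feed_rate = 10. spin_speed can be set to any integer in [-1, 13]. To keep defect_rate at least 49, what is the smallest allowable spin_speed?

Substituting into the viscosity equation gives viscosity = -6*spin_speed + 25.
This gives defect_rate = 15*spin_speed - 56.
Require 15*spin_speed - 56 ≥ 49, so spin_speed ≥ 7.
The smallest integer in [-1, 13] satisfying this is 7.

spin_speed = 7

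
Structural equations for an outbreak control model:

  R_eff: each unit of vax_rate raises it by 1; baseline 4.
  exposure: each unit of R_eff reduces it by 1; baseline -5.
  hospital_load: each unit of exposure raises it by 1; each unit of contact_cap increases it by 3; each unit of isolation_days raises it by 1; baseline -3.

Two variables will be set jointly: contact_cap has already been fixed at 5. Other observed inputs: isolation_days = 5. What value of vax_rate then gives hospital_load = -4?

With contact_cap held at 5:
Substituting into the exposure equation gives exposure = -vax_rate - 9.
Substituting into the hospital_load equation gives hospital_load = -vax_rate + 8.
Solve -vax_rate + 8 = -4: vax_rate = (-4 - 8) / -1 = 12.

vax_rate = 12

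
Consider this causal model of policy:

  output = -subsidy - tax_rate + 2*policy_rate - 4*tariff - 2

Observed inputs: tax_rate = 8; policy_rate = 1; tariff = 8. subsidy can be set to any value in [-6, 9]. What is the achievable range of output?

Substituting into the output equation gives output = -subsidy - 40.
Linear in subsidy, so extremes are at the endpoints: subsidy = -6 gives output = -34; subsidy = 9 gives output = -49.

-49 to -34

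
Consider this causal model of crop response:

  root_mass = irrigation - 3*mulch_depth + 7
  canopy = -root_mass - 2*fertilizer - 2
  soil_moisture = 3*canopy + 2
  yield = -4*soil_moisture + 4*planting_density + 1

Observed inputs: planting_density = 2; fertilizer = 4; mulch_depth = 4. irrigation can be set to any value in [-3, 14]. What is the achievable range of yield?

Substituting into the root_mass equation gives root_mass = irrigation - 5.
Substituting into the canopy equation gives canopy = -irrigation - 5.
This gives soil_moisture = -3*irrigation - 13.
So yield = 12*irrigation + 61.
Linear in irrigation, so extremes are at the endpoints: irrigation = -3 gives yield = 25; irrigation = 14 gives yield = 229.

25 to 229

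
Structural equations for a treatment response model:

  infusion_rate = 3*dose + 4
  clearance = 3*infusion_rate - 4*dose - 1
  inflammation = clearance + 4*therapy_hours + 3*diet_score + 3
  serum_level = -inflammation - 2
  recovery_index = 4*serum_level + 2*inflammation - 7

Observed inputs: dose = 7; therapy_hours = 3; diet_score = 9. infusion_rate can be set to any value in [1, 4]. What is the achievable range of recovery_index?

Intervening on infusion_rate fixes its value directly, overriding its dependence on dose.
Substituting into the clearance equation gives clearance = 3*infusion_rate - 29.
So inflammation = 3*infusion_rate + 13.
Substituting into the serum_level equation gives serum_level = -3*infusion_rate - 15.
recovery_index becomes -6*infusion_rate - 41.
Linear in infusion_rate, so extremes are at the endpoints: infusion_rate = 1 gives recovery_index = -47; infusion_rate = 4 gives recovery_index = -65.

-65 to -47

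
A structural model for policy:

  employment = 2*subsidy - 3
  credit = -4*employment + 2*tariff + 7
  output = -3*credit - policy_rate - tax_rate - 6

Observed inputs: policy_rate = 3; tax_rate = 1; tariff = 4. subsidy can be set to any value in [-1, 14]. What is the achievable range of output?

Substituting into the credit equation gives credit = -8*subsidy + 27.
Substituting into the output equation gives output = 24*subsidy - 91.
Linear in subsidy, so extremes are at the endpoints: subsidy = -1 gives output = -115; subsidy = 14 gives output = 245.

-115 to 245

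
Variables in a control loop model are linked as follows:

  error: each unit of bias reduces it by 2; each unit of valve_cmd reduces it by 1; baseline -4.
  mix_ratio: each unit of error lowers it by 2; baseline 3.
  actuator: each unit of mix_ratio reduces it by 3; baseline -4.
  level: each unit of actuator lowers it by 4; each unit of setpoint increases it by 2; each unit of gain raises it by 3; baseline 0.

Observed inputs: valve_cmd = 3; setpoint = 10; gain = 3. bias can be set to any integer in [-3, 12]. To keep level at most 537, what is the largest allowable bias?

Substituting into the error equation gives error = -2*bias - 7.
Substituting into the mix_ratio equation gives mix_ratio = 4*bias + 17.
This gives actuator = -12*bias - 55.
Substituting into the level equation gives level = 48*bias + 249.
Require 48*bias + 249 ≤ 537, so bias ≤ 6.
The largest integer in [-3, 12] satisfying this is 6.

bias = 6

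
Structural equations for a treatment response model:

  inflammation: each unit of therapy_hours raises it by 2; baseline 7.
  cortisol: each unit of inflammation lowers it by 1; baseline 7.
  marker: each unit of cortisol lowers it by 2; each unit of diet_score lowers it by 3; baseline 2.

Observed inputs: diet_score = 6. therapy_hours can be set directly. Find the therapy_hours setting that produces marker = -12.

therapy_hours = 1

Substituting into the cortisol equation gives cortisol = -2*therapy_hours.
Substituting into the marker equation gives marker = 4*therapy_hours - 16.
Solve 4*therapy_hours - 16 = -12: therapy_hours = (-12 + 16) / 4 = 1.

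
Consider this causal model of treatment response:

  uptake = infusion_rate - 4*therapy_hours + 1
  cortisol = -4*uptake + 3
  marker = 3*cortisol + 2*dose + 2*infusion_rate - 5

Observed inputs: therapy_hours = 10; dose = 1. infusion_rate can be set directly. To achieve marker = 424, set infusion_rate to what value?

Substituting into the uptake equation gives uptake = infusion_rate - 39.
Substituting into the cortisol equation gives cortisol = -4*infusion_rate + 159.
Substituting into the marker equation gives marker = -10*infusion_rate + 474.
Solve -10*infusion_rate + 474 = 424: infusion_rate = (424 - 474) / -10 = 5.

infusion_rate = 5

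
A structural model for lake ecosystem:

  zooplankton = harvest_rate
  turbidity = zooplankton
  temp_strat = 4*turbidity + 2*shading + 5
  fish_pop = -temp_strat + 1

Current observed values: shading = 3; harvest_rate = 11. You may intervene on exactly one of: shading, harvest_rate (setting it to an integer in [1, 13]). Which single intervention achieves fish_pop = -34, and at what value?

Intervening on shading: fish_pop = -2*shading - 48. Reaching -34 requires shading = -7, outside [1, 13].
Intervening on harvest_rate: with other inputs at their observed values, fish_pop = -4*harvest_rate - 10. Solving for -34 gives harvest_rate = 6, within [1, 13].

set harvest_rate = 6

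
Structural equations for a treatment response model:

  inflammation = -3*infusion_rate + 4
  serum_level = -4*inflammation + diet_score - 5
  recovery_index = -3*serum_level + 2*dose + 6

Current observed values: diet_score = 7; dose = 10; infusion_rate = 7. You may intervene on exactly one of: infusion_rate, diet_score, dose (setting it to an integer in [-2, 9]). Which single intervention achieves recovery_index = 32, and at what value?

set infusion_rate = 1

Intervening on infusion_rate: with other inputs at their observed values, recovery_index = -36*infusion_rate + 68. Solving for 32 gives infusion_rate = 1, within [-2, 9].
Intervening on diet_score: recovery_index = -3*diet_score - 163. Reaching 32 requires diet_score = -65, outside [-2, 9].
Intervening on dose: recovery_index = 2*dose - 204. Reaching 32 requires dose = 118, outside [-2, 9].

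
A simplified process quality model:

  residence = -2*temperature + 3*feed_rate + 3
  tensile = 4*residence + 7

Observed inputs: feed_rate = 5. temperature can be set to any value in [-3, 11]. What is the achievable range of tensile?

Substituting into the residence equation gives residence = -2*temperature + 18.
Substituting into the tensile equation gives tensile = -8*temperature + 79.
Linear in temperature, so extremes are at the endpoints: temperature = -3 gives tensile = 103; temperature = 11 gives tensile = -9.

-9 to 103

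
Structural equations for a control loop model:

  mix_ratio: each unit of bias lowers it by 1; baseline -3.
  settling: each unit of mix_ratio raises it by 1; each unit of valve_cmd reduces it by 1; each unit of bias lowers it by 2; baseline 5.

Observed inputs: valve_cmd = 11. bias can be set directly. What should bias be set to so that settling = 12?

Substituting into the settling equation gives settling = -3*bias - 9.
Solve -3*bias - 9 = 12: bias = (12 + 9) / -3 = -7.

bias = -7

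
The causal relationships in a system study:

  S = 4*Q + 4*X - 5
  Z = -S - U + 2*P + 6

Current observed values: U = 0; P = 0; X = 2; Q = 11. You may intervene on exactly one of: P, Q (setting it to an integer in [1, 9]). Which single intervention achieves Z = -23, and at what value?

Intervening on P: with other inputs at their observed values, Z = 2*P - 41. Solving for -23 gives P = 9, within [1, 9].
Intervening on Q: Z = -4*Q + 3. Reaching -23 requires Q = 13/2, not an integer.

set P = 9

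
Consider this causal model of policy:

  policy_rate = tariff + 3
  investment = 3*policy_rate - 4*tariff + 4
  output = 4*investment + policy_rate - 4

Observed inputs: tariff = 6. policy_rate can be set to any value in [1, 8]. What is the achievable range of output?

Intervening on policy_rate fixes its value directly, overriding its dependence on tariff.
Substituting into the investment equation gives investment = 3*policy_rate - 20.
output becomes 13*policy_rate - 84.
Linear in policy_rate, so extremes are at the endpoints: policy_rate = 1 gives output = -71; policy_rate = 8 gives output = 20.

-71 to 20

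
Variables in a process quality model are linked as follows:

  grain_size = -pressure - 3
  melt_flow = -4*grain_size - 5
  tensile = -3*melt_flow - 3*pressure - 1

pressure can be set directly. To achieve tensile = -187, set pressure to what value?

pressure = 11

Substituting into the melt_flow equation gives melt_flow = 4*pressure + 7.
This gives tensile = -15*pressure - 22.
Solve -15*pressure - 22 = -187: pressure = (-187 + 22) / -15 = 11.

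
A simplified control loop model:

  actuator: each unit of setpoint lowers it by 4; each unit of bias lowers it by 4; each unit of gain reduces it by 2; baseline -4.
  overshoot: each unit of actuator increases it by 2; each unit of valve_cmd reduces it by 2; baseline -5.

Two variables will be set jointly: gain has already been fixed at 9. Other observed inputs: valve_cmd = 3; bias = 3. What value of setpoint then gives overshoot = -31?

With gain held at 9:
Substituting into the actuator equation gives actuator = -4*setpoint - 34.
So overshoot = -8*setpoint - 79.
Solve -8*setpoint - 79 = -31: setpoint = (-31 + 79) / -8 = -6.

setpoint = -6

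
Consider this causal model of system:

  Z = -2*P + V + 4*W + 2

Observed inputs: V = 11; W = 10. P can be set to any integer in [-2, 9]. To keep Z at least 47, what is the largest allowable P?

P = 3

Substituting into the Z equation gives Z = -2*P + 53.
Require -2*P + 53 ≥ 47, so P ≤ 3.
The largest integer in [-2, 9] satisfying this is 3.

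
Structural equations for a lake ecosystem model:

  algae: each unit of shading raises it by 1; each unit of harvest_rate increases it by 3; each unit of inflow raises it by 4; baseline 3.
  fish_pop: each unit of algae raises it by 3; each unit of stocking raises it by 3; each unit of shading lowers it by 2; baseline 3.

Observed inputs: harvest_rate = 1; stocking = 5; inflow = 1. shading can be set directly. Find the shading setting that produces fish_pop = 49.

shading = 1

Substituting into the algae equation gives algae = shading + 10.
fish_pop becomes shading + 48.
Solve shading + 48 = 49: shading = (49 - 48) / 1 = 1.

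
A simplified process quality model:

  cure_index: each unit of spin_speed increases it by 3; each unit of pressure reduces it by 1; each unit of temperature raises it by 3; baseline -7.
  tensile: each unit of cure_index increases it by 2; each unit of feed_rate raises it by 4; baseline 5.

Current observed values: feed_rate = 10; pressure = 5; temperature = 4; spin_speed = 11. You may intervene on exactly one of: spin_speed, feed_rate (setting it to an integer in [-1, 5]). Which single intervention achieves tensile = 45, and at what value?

set spin_speed = 0

Intervening on spin_speed: with other inputs at their observed values, tensile = 6*spin_speed + 45. Solving for 45 gives spin_speed = 0, within [-1, 5].
Intervening on feed_rate: tensile = 4*feed_rate + 71. Reaching 45 requires feed_rate = -13/2, not an integer.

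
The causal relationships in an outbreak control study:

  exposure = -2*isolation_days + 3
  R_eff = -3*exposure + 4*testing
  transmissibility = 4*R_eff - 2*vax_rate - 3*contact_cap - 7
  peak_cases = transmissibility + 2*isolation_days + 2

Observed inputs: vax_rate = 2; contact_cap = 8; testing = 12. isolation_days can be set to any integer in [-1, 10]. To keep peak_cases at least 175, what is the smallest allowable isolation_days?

isolation_days = 2

Substituting into the R_eff equation gives R_eff = 6*isolation_days + 39.
Substituting into the transmissibility equation gives transmissibility = 24*isolation_days + 121.
Substituting into the peak_cases equation gives peak_cases = 26*isolation_days + 123.
Require 26*isolation_days + 123 ≥ 175, so isolation_days ≥ 2.
The smallest integer in [-1, 10] satisfying this is 2.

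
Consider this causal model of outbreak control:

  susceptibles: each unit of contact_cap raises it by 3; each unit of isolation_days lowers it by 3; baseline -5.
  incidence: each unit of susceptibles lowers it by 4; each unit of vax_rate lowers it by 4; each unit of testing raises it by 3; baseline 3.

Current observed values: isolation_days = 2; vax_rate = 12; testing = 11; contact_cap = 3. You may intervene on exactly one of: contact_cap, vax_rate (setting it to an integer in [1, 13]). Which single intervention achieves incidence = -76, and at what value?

Intervening on contact_cap: with other inputs at their observed values, incidence = -12*contact_cap + 32. Solving for -76 gives contact_cap = 9, within [1, 13].
Intervening on vax_rate: incidence = -4*vax_rate + 44. Reaching -76 requires vax_rate = 30, outside [1, 13].

set contact_cap = 9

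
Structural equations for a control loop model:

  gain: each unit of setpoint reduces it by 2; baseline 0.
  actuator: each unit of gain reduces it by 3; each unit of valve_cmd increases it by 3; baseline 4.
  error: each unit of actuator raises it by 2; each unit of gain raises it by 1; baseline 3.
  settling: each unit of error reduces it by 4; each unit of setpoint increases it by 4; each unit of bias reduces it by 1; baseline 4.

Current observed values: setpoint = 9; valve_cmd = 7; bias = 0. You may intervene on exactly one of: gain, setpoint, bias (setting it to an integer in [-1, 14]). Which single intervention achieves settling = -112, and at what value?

set gain = 3

Intervening on gain: with other inputs at their observed values, settling = 20*gain - 172. Solving for -112 gives gain = 3, within [-1, 14].
Intervening on setpoint: settling = -36*setpoint - 208. Reaching -112 requires setpoint = -8/3, not an integer.
Intervening on bias: settling = -bias - 532. Reaching -112 requires bias = -420, outside [-1, 14].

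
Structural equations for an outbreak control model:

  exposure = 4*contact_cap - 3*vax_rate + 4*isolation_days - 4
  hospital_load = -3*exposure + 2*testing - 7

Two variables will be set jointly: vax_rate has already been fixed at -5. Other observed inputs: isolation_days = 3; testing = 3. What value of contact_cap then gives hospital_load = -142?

contact_cap = 6

With vax_rate held at -5:
Substituting into the exposure equation gives exposure = 4*contact_cap + 23.
Substituting into the hospital_load equation gives hospital_load = -12*contact_cap - 70.
Solve -12*contact_cap - 70 = -142: contact_cap = (-142 + 70) / -12 = 6.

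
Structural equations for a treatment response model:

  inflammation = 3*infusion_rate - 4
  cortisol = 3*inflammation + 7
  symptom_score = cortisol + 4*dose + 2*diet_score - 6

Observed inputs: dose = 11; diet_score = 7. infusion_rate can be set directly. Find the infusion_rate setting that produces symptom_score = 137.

Substituting into the cortisol equation gives cortisol = 9*infusion_rate - 5.
This gives symptom_score = 9*infusion_rate + 47.
Solve 9*infusion_rate + 47 = 137: infusion_rate = (137 - 47) / 9 = 10.

infusion_rate = 10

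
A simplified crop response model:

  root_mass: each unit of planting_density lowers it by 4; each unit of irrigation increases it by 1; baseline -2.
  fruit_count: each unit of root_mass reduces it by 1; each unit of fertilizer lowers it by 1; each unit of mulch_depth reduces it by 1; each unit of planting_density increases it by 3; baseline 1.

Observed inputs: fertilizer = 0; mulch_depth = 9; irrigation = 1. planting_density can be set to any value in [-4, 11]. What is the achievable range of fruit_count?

-35 to 70

Substituting into the root_mass equation gives root_mass = -4*planting_density - 1.
Substituting into the fruit_count equation gives fruit_count = 7*planting_density - 7.
Linear in planting_density, so extremes are at the endpoints: planting_density = -4 gives fruit_count = -35; planting_density = 11 gives fruit_count = 70.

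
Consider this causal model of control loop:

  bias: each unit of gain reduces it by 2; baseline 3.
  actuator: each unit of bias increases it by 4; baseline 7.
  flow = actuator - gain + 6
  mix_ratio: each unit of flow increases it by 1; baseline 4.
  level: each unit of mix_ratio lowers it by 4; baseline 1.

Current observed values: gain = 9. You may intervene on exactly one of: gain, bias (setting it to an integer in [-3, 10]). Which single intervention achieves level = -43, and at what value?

set gain = 2

Intervening on gain: with other inputs at their observed values, level = 36*gain - 115. Solving for -43 gives gain = 2, within [-3, 10].
Intervening on bias: level = -16*bias - 31. Reaching -43 requires bias = 3/4, not an integer.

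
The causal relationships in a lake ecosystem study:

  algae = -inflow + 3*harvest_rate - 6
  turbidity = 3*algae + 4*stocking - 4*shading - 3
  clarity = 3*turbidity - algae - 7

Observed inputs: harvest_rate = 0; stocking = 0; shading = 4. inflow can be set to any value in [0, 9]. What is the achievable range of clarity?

Substituting into the algae equation gives algae = -inflow - 6.
Substituting into the turbidity equation gives turbidity = -3*inflow - 37.
clarity becomes -8*inflow - 112.
Linear in inflow, so extremes are at the endpoints: inflow = 0 gives clarity = -112; inflow = 9 gives clarity = -184.

-184 to -112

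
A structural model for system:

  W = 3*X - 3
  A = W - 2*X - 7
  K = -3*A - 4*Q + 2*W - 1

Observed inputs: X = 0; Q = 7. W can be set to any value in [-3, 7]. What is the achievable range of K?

Intervening on W fixes its value directly, overriding its dependence on X.
Substituting into the A equation gives A = W - 7.
Substituting into the K equation gives K = -W - 8.
Linear in W, so extremes are at the endpoints: W = -3 gives K = -5; W = 7 gives K = -15.

-15 to -5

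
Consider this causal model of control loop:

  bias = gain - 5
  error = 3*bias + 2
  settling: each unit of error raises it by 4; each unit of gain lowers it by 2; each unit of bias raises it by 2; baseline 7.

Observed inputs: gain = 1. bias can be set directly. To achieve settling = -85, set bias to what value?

bias = -7

Intervening on bias fixes its value directly, overriding its dependence on gain.
Substituting into the settling equation gives settling = 14*bias + 13.
Solve 14*bias + 13 = -85: bias = (-85 - 13) / 14 = -7.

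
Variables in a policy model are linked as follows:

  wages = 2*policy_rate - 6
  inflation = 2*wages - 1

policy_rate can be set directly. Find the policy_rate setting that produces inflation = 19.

Substituting into the inflation equation gives inflation = 4*policy_rate - 13.
Solve 4*policy_rate - 13 = 19: policy_rate = (19 + 13) / 4 = 8.

policy_rate = 8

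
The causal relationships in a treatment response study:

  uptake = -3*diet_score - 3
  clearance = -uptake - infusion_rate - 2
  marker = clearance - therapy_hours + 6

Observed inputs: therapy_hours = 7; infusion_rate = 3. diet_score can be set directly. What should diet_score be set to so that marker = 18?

Substituting into the clearance equation gives clearance = 3*diet_score - 2.
This gives marker = 3*diet_score - 3.
Solve 3*diet_score - 3 = 18: diet_score = (18 + 3) / 3 = 7.

diet_score = 7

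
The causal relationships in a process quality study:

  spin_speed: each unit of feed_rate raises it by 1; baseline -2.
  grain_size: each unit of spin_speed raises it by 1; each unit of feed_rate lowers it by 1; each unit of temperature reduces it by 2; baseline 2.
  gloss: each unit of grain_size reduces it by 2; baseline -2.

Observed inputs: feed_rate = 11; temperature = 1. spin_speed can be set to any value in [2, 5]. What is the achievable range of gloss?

10 to 16

Intervening on spin_speed fixes its value directly, overriding its dependence on feed_rate.
Substituting into the grain_size equation gives grain_size = spin_speed - 11.
Substituting into the gloss equation gives gloss = -2*spin_speed + 20.
Linear in spin_speed, so extremes are at the endpoints: spin_speed = 2 gives gloss = 16; spin_speed = 5 gives gloss = 10.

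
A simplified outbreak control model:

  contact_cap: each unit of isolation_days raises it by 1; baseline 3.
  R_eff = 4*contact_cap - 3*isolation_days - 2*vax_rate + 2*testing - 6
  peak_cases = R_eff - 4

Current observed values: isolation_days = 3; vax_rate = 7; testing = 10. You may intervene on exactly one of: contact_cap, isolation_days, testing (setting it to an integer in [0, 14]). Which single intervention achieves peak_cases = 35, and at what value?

Intervening on contact_cap: with other inputs at their observed values, peak_cases = 4*contact_cap - 13. Solving for 35 gives contact_cap = 12, within [0, 14].
Intervening on isolation_days: peak_cases = isolation_days + 8. Reaching 35 requires isolation_days = 27, outside [0, 14].
Intervening on testing: peak_cases = 2*testing - 9. Reaching 35 requires testing = 22, outside [0, 14].

set contact_cap = 12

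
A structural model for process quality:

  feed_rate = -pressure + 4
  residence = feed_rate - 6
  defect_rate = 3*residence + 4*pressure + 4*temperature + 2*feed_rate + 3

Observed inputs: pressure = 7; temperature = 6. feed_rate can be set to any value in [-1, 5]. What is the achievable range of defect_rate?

32 to 62

Intervening on feed_rate fixes its value directly, overriding its dependence on pressure.
Substituting into the defect_rate equation gives defect_rate = 5*feed_rate + 37.
Linear in feed_rate, so extremes are at the endpoints: feed_rate = -1 gives defect_rate = 32; feed_rate = 5 gives defect_rate = 62.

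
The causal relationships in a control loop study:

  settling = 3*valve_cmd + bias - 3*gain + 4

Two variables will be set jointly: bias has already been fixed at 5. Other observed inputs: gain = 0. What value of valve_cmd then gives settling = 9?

valve_cmd = 0

With bias held at 5:
Substituting into the settling equation gives settling = 3*valve_cmd + 9.
Solve 3*valve_cmd + 9 = 9: valve_cmd = (9 - 9) / 3 = 0.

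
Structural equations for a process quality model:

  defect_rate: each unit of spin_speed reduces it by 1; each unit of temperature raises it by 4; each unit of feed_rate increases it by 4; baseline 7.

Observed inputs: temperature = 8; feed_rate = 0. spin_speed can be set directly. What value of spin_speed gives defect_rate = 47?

Substituting into the defect_rate equation gives defect_rate = -spin_speed + 39.
Solve -spin_speed + 39 = 47: spin_speed = (47 - 39) / -1 = -8.

spin_speed = -8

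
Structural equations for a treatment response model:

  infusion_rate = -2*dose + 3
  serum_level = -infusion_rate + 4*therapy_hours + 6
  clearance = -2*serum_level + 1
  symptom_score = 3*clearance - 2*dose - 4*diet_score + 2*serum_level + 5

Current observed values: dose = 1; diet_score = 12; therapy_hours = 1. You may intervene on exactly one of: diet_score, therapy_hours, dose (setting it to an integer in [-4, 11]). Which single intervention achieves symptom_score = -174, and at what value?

Intervening on diet_score: symptom_score = -4*diet_score - 30. Reaching -174 requires diet_score = 36, outside [-4, 11].
Intervening on therapy_hours: with other inputs at their observed values, symptom_score = -16*therapy_hours - 62. Solving for -174 gives therapy_hours = 7, within [-4, 11].
Intervening on dose: symptom_score = -10*dose - 68. Reaching -174 requires dose = 53/5, not an integer.

set therapy_hours = 7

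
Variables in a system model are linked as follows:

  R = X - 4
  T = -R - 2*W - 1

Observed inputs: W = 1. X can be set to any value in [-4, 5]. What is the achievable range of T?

-4 to 5

Substituting into the T equation gives T = -X + 1.
Linear in X, so extremes are at the endpoints: X = -4 gives T = 5; X = 5 gives T = -4.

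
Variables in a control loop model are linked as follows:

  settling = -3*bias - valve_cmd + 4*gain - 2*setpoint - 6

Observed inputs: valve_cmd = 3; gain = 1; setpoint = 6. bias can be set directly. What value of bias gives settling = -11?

Substituting into the settling equation gives settling = -3*bias - 17.
Solve -3*bias - 17 = -11: bias = (-11 + 17) / -3 = -2.

bias = -2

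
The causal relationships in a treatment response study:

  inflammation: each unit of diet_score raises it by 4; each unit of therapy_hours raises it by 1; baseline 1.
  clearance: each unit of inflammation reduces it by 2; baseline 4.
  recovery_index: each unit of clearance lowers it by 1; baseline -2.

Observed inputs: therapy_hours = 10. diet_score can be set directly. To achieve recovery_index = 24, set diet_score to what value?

Substituting into the inflammation equation gives inflammation = 4*diet_score + 11.
So clearance = -8*diet_score - 18.
Substituting into the recovery_index equation gives recovery_index = 8*diet_score + 16.
Solve 8*diet_score + 16 = 24: diet_score = (24 - 16) / 8 = 1.

diet_score = 1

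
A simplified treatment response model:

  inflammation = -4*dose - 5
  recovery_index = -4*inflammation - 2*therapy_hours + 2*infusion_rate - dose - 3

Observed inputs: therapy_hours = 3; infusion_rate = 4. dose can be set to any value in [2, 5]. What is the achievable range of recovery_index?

Substituting into the recovery_index equation gives recovery_index = 15*dose + 19.
Linear in dose, so extremes are at the endpoints: dose = 2 gives recovery_index = 49; dose = 5 gives recovery_index = 94.

49 to 94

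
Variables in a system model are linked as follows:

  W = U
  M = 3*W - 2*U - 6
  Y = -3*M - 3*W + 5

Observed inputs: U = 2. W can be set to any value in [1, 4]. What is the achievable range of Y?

-13 to 23

Intervening on W fixes its value directly, overriding its dependence on U.
Substituting into the M equation gives M = 3*W - 10.
Substituting into the Y equation gives Y = -12*W + 35.
Linear in W, so extremes are at the endpoints: W = 1 gives Y = 23; W = 4 gives Y = -13.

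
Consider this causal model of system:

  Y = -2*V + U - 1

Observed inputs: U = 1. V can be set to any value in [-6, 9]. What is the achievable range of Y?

Substituting into the Y equation gives Y = -2*V.
Linear in V, so extremes are at the endpoints: V = -6 gives Y = 12; V = 9 gives Y = -18.

-18 to 12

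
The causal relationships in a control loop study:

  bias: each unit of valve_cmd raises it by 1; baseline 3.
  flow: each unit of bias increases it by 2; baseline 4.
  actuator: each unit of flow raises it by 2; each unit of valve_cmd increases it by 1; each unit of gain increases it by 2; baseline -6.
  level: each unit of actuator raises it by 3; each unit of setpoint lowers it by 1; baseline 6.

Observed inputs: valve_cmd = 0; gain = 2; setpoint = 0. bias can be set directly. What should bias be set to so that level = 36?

Intervening on bias fixes its value directly, overriding its dependence on valve_cmd.
Substituting into the actuator equation gives actuator = 4*bias + 6.
Substituting into the level equation gives level = 12*bias + 24.
Solve 12*bias + 24 = 36: bias = (36 - 24) / 12 = 1.

bias = 1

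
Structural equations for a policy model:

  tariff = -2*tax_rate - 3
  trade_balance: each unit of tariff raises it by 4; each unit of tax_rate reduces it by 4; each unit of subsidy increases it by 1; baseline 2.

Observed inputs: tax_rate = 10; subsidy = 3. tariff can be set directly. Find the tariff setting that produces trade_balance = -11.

tariff = 6

Intervening on tariff fixes its value directly, overriding its dependence on tax_rate.
Substituting into the trade_balance equation gives trade_balance = 4*tariff - 35.
Solve 4*tariff - 35 = -11: tariff = (-11 + 35) / 4 = 6.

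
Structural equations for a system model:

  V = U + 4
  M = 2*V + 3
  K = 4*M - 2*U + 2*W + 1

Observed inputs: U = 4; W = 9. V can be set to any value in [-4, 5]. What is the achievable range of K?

Intervening on V fixes its value directly, overriding its dependence on U.
Substituting into the K equation gives K = 8*V + 23.
Linear in V, so extremes are at the endpoints: V = -4 gives K = -9; V = 5 gives K = 63.

-9 to 63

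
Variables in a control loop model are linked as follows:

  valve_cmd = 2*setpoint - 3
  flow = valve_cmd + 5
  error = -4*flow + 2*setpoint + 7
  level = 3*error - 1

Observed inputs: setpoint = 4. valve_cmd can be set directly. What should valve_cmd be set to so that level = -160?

Intervening on valve_cmd fixes its value directly, overriding its dependence on setpoint.
Substituting into the error equation gives error = -4*valve_cmd - 5.
Substituting into the level equation gives level = -12*valve_cmd - 16.
Solve -12*valve_cmd - 16 = -160: valve_cmd = (-160 + 16) / -12 = 12.

valve_cmd = 12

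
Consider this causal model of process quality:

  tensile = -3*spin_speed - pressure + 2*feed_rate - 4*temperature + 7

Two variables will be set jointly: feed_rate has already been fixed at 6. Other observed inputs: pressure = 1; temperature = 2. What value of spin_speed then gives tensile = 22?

With feed_rate held at 6:
Substituting into the tensile equation gives tensile = -3*spin_speed + 10.
Solve -3*spin_speed + 10 = 22: spin_speed = (22 - 10) / -3 = -4.

spin_speed = -4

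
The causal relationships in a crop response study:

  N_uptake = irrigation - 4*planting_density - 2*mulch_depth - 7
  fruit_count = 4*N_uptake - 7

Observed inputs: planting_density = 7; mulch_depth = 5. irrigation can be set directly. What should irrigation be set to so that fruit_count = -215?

irrigation = -7

Substituting into the N_uptake equation gives N_uptake = irrigation - 45.
Substituting into the fruit_count equation gives fruit_count = 4*irrigation - 187.
Solve 4*irrigation - 187 = -215: irrigation = (-215 + 187) / 4 = -7.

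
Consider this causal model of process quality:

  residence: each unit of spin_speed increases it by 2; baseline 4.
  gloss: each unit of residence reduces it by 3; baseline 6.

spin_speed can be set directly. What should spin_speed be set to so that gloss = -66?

spin_speed = 10

Substituting into the gloss equation gives gloss = -6*spin_speed - 6.
Solve -6*spin_speed - 6 = -66: spin_speed = (-66 + 6) / -6 = 10.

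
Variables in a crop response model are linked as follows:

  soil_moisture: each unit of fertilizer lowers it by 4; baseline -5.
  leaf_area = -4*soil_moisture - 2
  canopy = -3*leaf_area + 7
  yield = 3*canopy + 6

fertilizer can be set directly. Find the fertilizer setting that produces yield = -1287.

fertilizer = 8

Substituting into the leaf_area equation gives leaf_area = 16*fertilizer + 18.
So canopy = -48*fertilizer - 47.
Substituting into the yield equation gives yield = -144*fertilizer - 135.
Solve -144*fertilizer - 135 = -1287: fertilizer = (-1287 + 135) / -144 = 8.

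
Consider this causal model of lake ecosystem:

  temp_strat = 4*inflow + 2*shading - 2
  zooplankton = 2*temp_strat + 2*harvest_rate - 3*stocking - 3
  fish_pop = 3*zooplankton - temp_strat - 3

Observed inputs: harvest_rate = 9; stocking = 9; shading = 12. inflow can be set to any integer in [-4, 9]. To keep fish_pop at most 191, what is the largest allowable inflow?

Substituting into the temp_strat equation gives temp_strat = 4*inflow + 22.
zooplankton becomes 8*inflow + 32.
Substituting into the fish_pop equation gives fish_pop = 20*inflow + 71.
Require 20*inflow + 71 ≤ 191, so inflow ≤ 6.
The largest integer in [-4, 9] satisfying this is 6.

inflow = 6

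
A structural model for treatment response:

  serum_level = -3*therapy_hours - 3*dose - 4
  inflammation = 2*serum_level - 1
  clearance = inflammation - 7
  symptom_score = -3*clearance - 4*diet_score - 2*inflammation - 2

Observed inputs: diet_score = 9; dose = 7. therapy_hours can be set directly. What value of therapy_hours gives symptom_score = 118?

therapy_hours = -4

Substituting into the serum_level equation gives serum_level = -3*therapy_hours - 25.
inflammation becomes -6*therapy_hours - 51.
So clearance = -6*therapy_hours - 58.
This gives symptom_score = 30*therapy_hours + 238.
Solve 30*therapy_hours + 238 = 118: therapy_hours = (118 - 238) / 30 = -4.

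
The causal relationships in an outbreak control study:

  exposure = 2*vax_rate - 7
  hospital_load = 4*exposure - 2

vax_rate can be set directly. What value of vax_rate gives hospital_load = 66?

vax_rate = 12

Substituting into the hospital_load equation gives hospital_load = 8*vax_rate - 30.
Solve 8*vax_rate - 30 = 66: vax_rate = (66 + 30) / 8 = 12.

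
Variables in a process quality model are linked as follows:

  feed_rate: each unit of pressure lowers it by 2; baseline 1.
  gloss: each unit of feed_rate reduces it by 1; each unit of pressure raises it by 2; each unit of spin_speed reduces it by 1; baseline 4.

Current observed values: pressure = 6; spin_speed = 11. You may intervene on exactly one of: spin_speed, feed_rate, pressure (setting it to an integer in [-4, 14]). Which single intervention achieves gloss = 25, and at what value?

Intervening on spin_speed: with other inputs at their observed values, gloss = -spin_speed + 27. Solving for 25 gives spin_speed = 2, within [-4, 14].
Intervening on feed_rate: gloss = -feed_rate + 5. Reaching 25 requires feed_rate = -20, outside [-4, 14].
Intervening on pressure: gloss = 4*pressure - 8. Reaching 25 requires pressure = 33/4, not an integer.

set spin_speed = 2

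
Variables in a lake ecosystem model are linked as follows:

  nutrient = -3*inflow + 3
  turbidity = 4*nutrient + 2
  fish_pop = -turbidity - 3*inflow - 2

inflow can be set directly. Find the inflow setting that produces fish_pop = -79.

inflow = -7

Substituting into the turbidity equation gives turbidity = -12*inflow + 14.
So fish_pop = 9*inflow - 16.
Solve 9*inflow - 16 = -79: inflow = (-79 + 16) / 9 = -7.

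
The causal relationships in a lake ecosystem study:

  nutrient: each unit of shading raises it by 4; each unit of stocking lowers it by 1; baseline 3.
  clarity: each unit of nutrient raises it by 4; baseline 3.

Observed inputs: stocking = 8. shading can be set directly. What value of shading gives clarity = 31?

shading = 3

Substituting into the nutrient equation gives nutrient = 4*shading - 5.
So clarity = 16*shading - 17.
Solve 16*shading - 17 = 31: shading = (31 + 17) / 16 = 3.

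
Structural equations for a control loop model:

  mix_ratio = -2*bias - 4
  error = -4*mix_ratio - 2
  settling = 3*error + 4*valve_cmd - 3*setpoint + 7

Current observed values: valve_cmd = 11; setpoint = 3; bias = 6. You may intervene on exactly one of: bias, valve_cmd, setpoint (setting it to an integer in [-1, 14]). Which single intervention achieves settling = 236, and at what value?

set valve_cmd = 13

Intervening on bias: settling = 24*bias + 84. Reaching 236 requires bias = 19/3, not an integer.
Intervening on valve_cmd: with other inputs at their observed values, settling = 4*valve_cmd + 184. Solving for 236 gives valve_cmd = 13, within [-1, 14].
Intervening on setpoint: settling = -3*setpoint + 237. Reaching 236 requires setpoint = 1/3, not an integer.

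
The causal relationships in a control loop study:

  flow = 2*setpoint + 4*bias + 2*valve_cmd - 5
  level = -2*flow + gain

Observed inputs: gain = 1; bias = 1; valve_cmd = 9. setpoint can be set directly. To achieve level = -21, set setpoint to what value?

Substituting into the flow equation gives flow = 2*setpoint + 17.
This gives level = -4*setpoint - 33.
Solve -4*setpoint - 33 = -21: setpoint = (-21 + 33) / -4 = -3.

setpoint = -3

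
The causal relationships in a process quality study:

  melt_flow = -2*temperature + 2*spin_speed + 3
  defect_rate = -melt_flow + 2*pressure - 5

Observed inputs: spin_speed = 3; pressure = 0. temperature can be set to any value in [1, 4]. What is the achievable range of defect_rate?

Substituting into the melt_flow equation gives melt_flow = -2*temperature + 9.
Substituting into the defect_rate equation gives defect_rate = 2*temperature - 14.
Linear in temperature, so extremes are at the endpoints: temperature = 1 gives defect_rate = -12; temperature = 4 gives defect_rate = -6.

-12 to -6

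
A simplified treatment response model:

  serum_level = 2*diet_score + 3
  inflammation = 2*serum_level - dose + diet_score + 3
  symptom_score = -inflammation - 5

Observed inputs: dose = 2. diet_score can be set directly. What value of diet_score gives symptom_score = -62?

Substituting into the inflammation equation gives inflammation = 5*diet_score + 7.
So symptom_score = -5*diet_score - 12.
Solve -5*diet_score - 12 = -62: diet_score = (-62 + 12) / -5 = 10.

diet_score = 10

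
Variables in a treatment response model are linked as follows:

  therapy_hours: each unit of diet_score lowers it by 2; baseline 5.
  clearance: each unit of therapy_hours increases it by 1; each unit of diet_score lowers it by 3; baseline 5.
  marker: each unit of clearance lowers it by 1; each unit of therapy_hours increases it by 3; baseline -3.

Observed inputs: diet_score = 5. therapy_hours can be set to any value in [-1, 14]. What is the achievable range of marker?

5 to 35

Intervening on therapy_hours fixes its value directly, overriding its dependence on diet_score.
Substituting into the clearance equation gives clearance = therapy_hours - 10.
Substituting into the marker equation gives marker = 2*therapy_hours + 7.
Linear in therapy_hours, so extremes are at the endpoints: therapy_hours = -1 gives marker = 5; therapy_hours = 14 gives marker = 35.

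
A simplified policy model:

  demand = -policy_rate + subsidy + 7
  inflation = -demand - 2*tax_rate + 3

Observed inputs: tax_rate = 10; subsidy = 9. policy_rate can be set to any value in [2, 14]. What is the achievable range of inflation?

Substituting into the demand equation gives demand = -policy_rate + 16.
Substituting into the inflation equation gives inflation = policy_rate - 33.
Linear in policy_rate, so extremes are at the endpoints: policy_rate = 2 gives inflation = -31; policy_rate = 14 gives inflation = -19.

-31 to -19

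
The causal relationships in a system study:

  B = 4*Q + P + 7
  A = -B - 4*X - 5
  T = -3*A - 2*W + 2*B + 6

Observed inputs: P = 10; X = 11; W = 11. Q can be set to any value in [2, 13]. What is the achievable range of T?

256 to 476

Substituting into the B equation gives B = 4*Q + 17.
So A = -4*Q - 66.
So T = 20*Q + 216.
Linear in Q, so extremes are at the endpoints: Q = 2 gives T = 256; Q = 13 gives T = 476.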